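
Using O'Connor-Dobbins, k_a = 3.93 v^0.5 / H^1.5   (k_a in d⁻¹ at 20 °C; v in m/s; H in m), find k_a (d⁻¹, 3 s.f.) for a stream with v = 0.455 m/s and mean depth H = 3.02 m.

k_a = 3.93 × 0.455^0.5 / 3.02^1.5 = 3.93 × 0.6745 / 5.248 = 0.5051 d⁻¹.

k_a ≈ 0.505 d⁻¹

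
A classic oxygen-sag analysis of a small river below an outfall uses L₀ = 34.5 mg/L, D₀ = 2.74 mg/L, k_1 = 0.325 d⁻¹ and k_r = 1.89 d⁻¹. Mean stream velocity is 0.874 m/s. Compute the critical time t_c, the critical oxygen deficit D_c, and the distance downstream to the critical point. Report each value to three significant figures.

t_c = [1/(k_r−k_1)] ln[(k_r/k_1)(1 − D₀(k_r−k_1)/(k_1 L₀))]
= [1/(1.89−0.325)] ln[(1.89/0.325)(1 − 2.74×1.565/(0.325×34.5))]
= (1/1.565) ln[5.815 × 0.6176] = 0.6390 × ln(3.591) = 0.6390 × 1.279 = 0.8170 d.
L(t_c) = L₀ e^(−k_1 t_c) = 34.5 × 0.7668 = 26.46 mg/L, and at the critical point k_r D_c = k_1 L, so D_c = (0.325/1.89) × 26.46 = 4.549 mg/L.
x_c = v t_c = 0.874 m/s × 0.8170 d × 86400 s/d = 61690 m ≈ 61.7 km.

t_c ≈ 0.817 d; D_c ≈ 4.55 mg/L; x_c ≈ 61.7 km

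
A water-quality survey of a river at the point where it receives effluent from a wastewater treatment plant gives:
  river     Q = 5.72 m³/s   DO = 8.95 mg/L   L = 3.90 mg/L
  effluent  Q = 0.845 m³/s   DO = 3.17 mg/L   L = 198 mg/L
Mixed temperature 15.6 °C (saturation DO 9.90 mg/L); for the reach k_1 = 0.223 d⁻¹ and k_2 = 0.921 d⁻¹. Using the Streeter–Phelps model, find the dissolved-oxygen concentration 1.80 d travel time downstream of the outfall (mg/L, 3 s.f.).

DO ≈ 5.16 mg/L

Mixed DO = (5.72×8.95 + 0.845×3.17)/(5.72+0.845) = 53.87/6.565 = 8.206 mg/L.
Mixed L₀ = (5.72×3.90 + 0.845×198)/(6.565) = 189.6/6.565 = 28.88 mg/L.
Initial deficit D₀ = C_s − DO₀ = 9.90 − 8.206 = 1.694 mg/L.
D(1.80) = [0.223×28.88/(0.921−0.223)](e^(−0.223×1.80) − e^(−0.921×1.80)) + 1.694 e^(−0.921×1.80)
= 9.228 × (0.6694 − 0.1906) + 1.694 × 0.1906 = 4.741 mg/L.
DO = 9.90 − 4.741 = 5.159 mg/L.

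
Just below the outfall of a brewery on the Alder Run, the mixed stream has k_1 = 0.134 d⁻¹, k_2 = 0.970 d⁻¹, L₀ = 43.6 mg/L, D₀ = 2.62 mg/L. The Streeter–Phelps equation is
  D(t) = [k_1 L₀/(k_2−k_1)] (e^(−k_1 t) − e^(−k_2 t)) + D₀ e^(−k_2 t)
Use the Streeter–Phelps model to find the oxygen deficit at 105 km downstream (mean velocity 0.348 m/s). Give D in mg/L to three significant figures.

Travel time t = x/v = 105 km / (0.348 m/s) = 105000 m / 0.348 m/s = 301700 s = 3.492 d.
k_1 L₀/(k_2−k_1) = 0.134×43.6/(0.970−0.134) = 5.842/0.8360 = 6.989 mg/L.
e^(−k_1 t) = e^(−0.134×3.492) = 0.6263; e^(−k_2 t) = e^(−0.970×3.492) = 0.03380.
D = 6.989 × (0.6263 − 0.03380) + 2.62 × 0.03380 = 4.141 + 0.08855 = 4.229 mg/L.

D ≈ 4.23 mg/L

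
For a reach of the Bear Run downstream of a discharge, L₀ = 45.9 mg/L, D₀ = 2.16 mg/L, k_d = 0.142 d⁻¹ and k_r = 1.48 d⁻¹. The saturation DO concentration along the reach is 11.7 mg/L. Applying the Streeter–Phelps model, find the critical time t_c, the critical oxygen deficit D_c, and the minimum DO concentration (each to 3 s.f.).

t_c ≈ 1.31 d; D_c ≈ 3.65 mg/L; min DO ≈ 8.05 mg/L

At the critical point dD/dt = 0, so k_d L₀ e^(−k_d t) = k_r D. Substituting D(t) from the Streeter–Phelps equation and solving for t gives
t_c = ln[(k_r/k_d)(1 − D₀(k_r−k_d)/(k_d L₀))] / (k_r−k_d).
Here k_r−k_d = 1.338 d⁻¹ and 1 − D₀(k_r−k_d)/(k_d L₀) = 1 − 2.16×1.338/(0.142×45.9) = 0.5566, so
t_c = ln(10.42 × 0.5566) / 1.338 = 1.758 / 1.338 = 1.314 d.
L(t_c) = L₀ e^(−k_d t_c) = 45.9 × 0.8298 = 38.09 mg/L, and at the critical point k_r D_c = k_d L, so D_c = (0.142/1.48) × 38.09 = 3.654 mg/L.
Minimum DO = C_s − D_c = 11.7 − 3.654 = 8.046 mg/L.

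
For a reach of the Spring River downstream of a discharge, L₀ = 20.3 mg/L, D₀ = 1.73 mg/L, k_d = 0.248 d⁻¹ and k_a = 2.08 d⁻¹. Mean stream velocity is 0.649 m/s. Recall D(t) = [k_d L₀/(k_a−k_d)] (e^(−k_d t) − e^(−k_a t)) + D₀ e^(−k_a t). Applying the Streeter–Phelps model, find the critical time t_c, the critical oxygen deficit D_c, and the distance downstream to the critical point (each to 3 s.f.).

t_c ≈ 0.619 d; D_c ≈ 2.08 mg/L; x_c ≈ 34.7 km

t_c = [1/(k_a−k_d)] ln[(k_a/k_d)(1 − D₀(k_a−k_d)/(k_d L₀))]
= [1/(2.08−0.248)] ln[(2.08/0.248)(1 − 1.73×1.832/(0.248×20.3))]
= (1/1.832) ln[8.387 × 0.3705] = 0.5459 × ln(3.107) = 0.5459 × 1.134 = 0.6188 d.
L(t_c) = L₀ e^(−k_d t_c) = 20.3 × 0.8577 = 17.41 mg/L, and at the critical point k_a D_c = k_d L, so D_c = (0.248/2.08) × 17.41 = 2.076 mg/L.
x_c = v t_c = 0.649 m/s × 0.6188 d × 86400 s/d = 34700 m ≈ 34.7 km.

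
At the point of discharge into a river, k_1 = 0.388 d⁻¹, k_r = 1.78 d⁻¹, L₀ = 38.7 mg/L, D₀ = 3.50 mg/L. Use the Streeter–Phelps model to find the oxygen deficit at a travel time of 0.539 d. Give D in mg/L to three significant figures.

D ≈ 5.96 mg/L

k_1 L₀/(k_r−k_1) = 0.388×38.7/(1.78−0.388) = 15.02/1.392 = 10.79 mg/L.
e^(−k_1 t) = e^(−0.388×0.5390) = 0.8113; e^(−k_r t) = e^(−1.78×0.5390) = 0.3831.
D = 10.79 × (0.8113 − 0.3831) + 3.50 × 0.3831 = 4.619 + 1.341 = 5.960 mg/L.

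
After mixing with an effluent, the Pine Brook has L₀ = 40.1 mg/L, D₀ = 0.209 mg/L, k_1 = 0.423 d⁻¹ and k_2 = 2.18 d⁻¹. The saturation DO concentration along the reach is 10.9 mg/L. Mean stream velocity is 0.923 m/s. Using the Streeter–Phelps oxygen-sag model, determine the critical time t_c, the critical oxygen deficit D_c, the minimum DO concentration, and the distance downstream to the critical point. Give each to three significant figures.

t_c ≈ 0.921 d; D_c ≈ 5.27 mg/L; min DO ≈ 5.63 mg/L; x_c ≈ 73.4 km

At the critical point dD/dt = 0, so k_1 L₀ e^(−k_1 t) = k_2 D. Substituting D(t) from the Streeter–Phelps equation and solving for t gives
t_c = ln[(k_2/k_1)(1 − D₀(k_2−k_1)/(k_1 L₀))] / (k_2−k_1).
Here k_2−k_1 = 1.757 d⁻¹ and 1 − D₀(k_2−k_1)/(k_1 L₀) = 1 − 0.209×1.757/(0.423×40.1) = 0.9784, so
t_c = ln(5.154 × 0.9784) / 1.757 = 1.618 / 1.757 = 0.9208 d.
D_c = (k_1/k_2) L₀ e^(−k_1 t_c) = (0.423/2.18) × 40.1 × e^(−0.423×0.9208) = 0.1940 × 40.1 × 0.6774 = 5.271 mg/L.
Minimum DO = C_s − D_c = 10.9 − 5.271 = 5.629 mg/L.
x_c = v t_c = 0.923 m/s × 0.9208 d × 86400 s/d = 73430 m ≈ 73.4 km.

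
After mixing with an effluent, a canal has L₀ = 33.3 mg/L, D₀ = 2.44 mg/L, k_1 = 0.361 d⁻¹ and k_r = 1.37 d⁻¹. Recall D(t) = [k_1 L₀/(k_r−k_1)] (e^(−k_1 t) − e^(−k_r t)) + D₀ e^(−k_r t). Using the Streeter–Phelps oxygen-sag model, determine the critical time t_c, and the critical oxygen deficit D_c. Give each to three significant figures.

At the critical point dD/dt = 0, so k_1 L₀ e^(−k_1 t) = k_r D. Substituting D(t) from the Streeter–Phelps equation and solving for t gives
t_c = ln[(k_r/k_1)(1 − D₀(k_r−k_1)/(k_1 L₀))] / (k_r−k_1).
Here k_r−k_1 = 1.009 d⁻¹ and 1 − D₀(k_r−k_1)/(k_1 L₀) = 1 − 2.44×1.009/(0.361×33.3) = 0.7952, so
t_c = ln(3.795 × 0.7952) / 1.009 = 1.105 / 1.009 = 1.095 d.
D_c = (k_1/k_r) L₀ e^(−k_1 t_c) = (0.361/1.37) × 33.3 × e^(−0.361×1.095) = 0.2635 × 33.3 × 0.6736 = 5.910 mg/L.

t_c ≈ 1.09 d; D_c ≈ 5.91 mg/L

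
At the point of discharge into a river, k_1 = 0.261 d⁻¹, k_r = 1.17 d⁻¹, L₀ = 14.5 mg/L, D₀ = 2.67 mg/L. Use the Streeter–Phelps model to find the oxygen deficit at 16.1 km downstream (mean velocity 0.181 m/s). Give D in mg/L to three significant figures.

Travel time t = x/v = 16.1 km / (0.181 m/s) = 16100 m / 0.181 m/s = 88950 s = 1.030 d.
k_1 L₀/(k_r−k_1) = 0.261×14.5/(1.17−0.261) = 3.784/0.9090 = 4.163 mg/L.
e^(−k_1 t) = e^(−0.261×1.030) = 0.7644; e^(−k_r t) = e^(−1.17×1.030) = 0.2998.
D = 4.163 × (0.7644 − 0.2998) + 2.67 × 0.2998 = 1.934 + 0.8005 = 2.735 mg/L.

D ≈ 2.73 mg/L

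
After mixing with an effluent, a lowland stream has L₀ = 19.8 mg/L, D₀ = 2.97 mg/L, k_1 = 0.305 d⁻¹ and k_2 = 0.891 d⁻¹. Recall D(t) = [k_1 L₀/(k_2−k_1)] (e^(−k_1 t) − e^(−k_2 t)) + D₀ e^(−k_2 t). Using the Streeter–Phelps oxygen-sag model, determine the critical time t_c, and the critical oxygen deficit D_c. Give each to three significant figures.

t_c ≈ 1.25 d; D_c ≈ 4.63 mg/L

t_c = [1/(k_2−k_1)] ln[(k_2/k_1)(1 − D₀(k_2−k_1)/(k_1 L₀))]
= [1/(0.891−0.305)] ln[(0.891/0.305)(1 − 2.97×0.5860/(0.305×19.8))]
= (1/0.5860) ln[2.921 × 0.7118] = 1.706 × ln(2.079) = 1.706 × 0.7321 = 1.249 d.
D_c = (k_1/k_2) L₀ e^(−k_1 t_c) = (0.305/0.891) × 19.8 × e^(−0.305×1.249) = 0.3423 × 19.8 × 0.6832 = 4.630 mg/L.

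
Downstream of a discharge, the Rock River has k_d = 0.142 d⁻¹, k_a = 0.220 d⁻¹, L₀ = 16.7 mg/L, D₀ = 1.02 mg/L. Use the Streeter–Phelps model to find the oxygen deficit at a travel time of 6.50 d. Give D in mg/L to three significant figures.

D ≈ 5.05 mg/L

k_d L₀/(k_a−k_d) = 0.142×16.7/(0.220−0.142) = 2.371/0.07800 = 30.40 mg/L.
e^(−k_d t) = e^(−0.142×6.500) = 0.3973; e^(−k_a t) = e^(−0.220×6.500) = 0.2393.
D = 30.40 × (0.3973 − 0.2393) + 1.02 × 0.2393 = 4.804 + 0.2441 = 5.048 mg/L.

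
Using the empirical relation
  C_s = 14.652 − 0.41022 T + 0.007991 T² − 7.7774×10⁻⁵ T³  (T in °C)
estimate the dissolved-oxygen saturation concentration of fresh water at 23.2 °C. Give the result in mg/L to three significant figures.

C_s = 14.652 − 0.41022×23.2 + 0.007991×23.2² − 7.7774×10⁻⁵×23.2³ = 8.465 mg/L.

C_s ≈ 8.46 mg/L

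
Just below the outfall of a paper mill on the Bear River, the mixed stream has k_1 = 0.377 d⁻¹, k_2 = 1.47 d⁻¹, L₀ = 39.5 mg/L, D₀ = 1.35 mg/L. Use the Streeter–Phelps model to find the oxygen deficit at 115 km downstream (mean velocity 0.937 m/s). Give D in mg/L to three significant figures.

Travel time t = x/v = 115 km / (0.937 m/s) = 115000 m / 0.937 m/s = 122700 s = 1.421 d.
k_1 L₀/(k_2−k_1) = 0.377×39.5/(1.47−0.377) = 14.89/1.093 = 13.62 mg/L.
e^(−k_1 t) = e^(−0.377×1.421) = 0.5854; e^(−k_2 t) = e^(−1.47×1.421) = 0.1239.
D = 13.62 × (0.5854 − 0.1239) + 1.35 × 0.1239 = 6.287 + 0.1673 = 6.454 mg/L.

D ≈ 6.45 mg/L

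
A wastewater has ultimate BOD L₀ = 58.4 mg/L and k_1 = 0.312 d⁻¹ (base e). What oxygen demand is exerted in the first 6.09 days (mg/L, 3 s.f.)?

y_t = L₀(1 − e^(−k_1 t)) = 58.4 × (1 − e^(−0.312×6.09))
= 58.4 × (1 − 0.1496) = 58.4 × 0.8504 = 49.67 mg/L.

y ≈ 49.7 mg/L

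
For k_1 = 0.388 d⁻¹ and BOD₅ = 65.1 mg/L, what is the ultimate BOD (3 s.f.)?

L₀ ≈ 76.0 mg/L

BOD₅ = L₀(1 − e^(−5k_1)) ⇒ L₀ = BOD₅ / (1 − e^(−5×0.388))
= 65.1 / (1 − 0.1437) = 65.1 / 0.8563 = 76.03 mg/L.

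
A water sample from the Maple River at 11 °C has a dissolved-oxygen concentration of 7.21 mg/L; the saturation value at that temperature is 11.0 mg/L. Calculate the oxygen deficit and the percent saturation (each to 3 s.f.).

D ≈ 3.79 mg/L; 65.5 % saturation

D = C_s − C = 11.0 − 7.21 = 3.79 mg/L.
% saturation = 7.21/11.0 × 100 = 65.5 %.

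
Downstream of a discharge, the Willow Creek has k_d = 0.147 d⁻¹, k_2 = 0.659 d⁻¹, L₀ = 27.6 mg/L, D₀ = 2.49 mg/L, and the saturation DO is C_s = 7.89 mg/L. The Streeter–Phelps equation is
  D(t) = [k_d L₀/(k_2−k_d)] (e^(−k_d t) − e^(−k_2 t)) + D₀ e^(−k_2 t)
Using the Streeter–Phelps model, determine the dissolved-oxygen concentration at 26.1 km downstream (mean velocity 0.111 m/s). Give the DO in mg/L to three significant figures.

Travel time t = x/v = 26.1 km / (0.111 m/s) = 26100 m / 0.111 m/s = 235100 s = 2.721 d.
k_d L₀/(k_2−k_d) = 0.147×27.6/(0.659−0.147) = 4.057/0.5120 = 7.924 mg/L.
e^(−k_d t) = e^(−0.147×2.721) = 0.6703; e^(−k_2 t) = e^(−0.659×2.721) = 0.1664.
D = 7.924 × (0.6703 − 0.1664) + 2.49 × 0.1664 = 3.993 + 0.4143 = 4.407 mg/L.
DO = C_s − D = 7.89 − 4.407 = 3.483 mg/L.

DO ≈ 3.48 mg/L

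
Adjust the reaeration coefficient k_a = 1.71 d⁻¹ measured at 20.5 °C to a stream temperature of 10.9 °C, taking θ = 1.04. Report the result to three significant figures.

k_a ≈ 1.17 d⁻¹

k_a(T₂) = k_a(T₁) · θ^(T₂−T₁) = 1.71 × 1.04^(10.9−20.5)
= 1.71 × 1.04^-9.60 = 1.71 × 0.6862 = 1.173 d⁻¹.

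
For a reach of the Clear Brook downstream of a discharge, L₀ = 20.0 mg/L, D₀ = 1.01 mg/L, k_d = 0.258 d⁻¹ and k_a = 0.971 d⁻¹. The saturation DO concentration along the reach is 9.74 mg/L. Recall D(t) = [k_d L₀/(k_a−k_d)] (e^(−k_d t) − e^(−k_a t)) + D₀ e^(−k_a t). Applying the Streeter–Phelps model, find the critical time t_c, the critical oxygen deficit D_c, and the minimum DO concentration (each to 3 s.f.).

At the critical point dD/dt = 0, so k_d L₀ e^(−k_d t) = k_a D. Substituting D(t) from the Streeter–Phelps equation and solving for t gives
t_c = ln[(k_a/k_d)(1 − D₀(k_a−k_d)/(k_d L₀))] / (k_a−k_d).
Here k_a−k_d = 0.7130 d⁻¹ and 1 − D₀(k_a−k_d)/(k_d L₀) = 1 − 1.01×0.7130/(0.258×20.0) = 0.8604, so
t_c = ln(3.764 × 0.8604) / 0.7130 = 1.175 / 0.7130 = 1.648 d.
L(t_c) = L₀ e^(−k_d t_c) = 20.0 × 0.6536 = 13.07 mg/L, and at the critical point k_a D_c = k_d L, so D_c = (0.258/0.971) × 13.07 = 3.474 mg/L.
Minimum DO = C_s − D_c = 9.74 − 3.474 = 6.266 mg/L.

t_c ≈ 1.65 d; D_c ≈ 3.47 mg/L; min DO ≈ 6.27 mg/L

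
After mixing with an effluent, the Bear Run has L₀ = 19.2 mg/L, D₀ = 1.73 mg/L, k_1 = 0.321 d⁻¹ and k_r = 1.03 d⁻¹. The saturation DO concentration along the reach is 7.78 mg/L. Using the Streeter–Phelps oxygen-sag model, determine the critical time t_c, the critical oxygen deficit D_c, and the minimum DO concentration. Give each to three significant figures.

t_c ≈ 1.33 d; D_c ≈ 3.90 mg/L; min DO ≈ 3.88 mg/L

t_c = [1/(k_r−k_1)] ln[(k_r/k_1)(1 − D₀(k_r−k_1)/(k_1 L₀))]
= [1/(1.03−0.321)] ln[(1.03/0.321)(1 − 1.73×0.7090/(0.321×19.2))]
= (1/0.7090) ln[3.209 × 0.8010] = 1.410 × ln(2.570) = 1.410 × 0.9440 = 1.331 d.
D_c = (k_1/k_r) L₀ e^(−k_1 t_c) = (0.321/1.03) × 19.2 × e^(−0.321×1.331) = 0.3117 × 19.2 × 0.6522 = 3.903 mg/L.
Minimum DO = C_s − D_c = 7.78 − 3.903 = 3.877 mg/L.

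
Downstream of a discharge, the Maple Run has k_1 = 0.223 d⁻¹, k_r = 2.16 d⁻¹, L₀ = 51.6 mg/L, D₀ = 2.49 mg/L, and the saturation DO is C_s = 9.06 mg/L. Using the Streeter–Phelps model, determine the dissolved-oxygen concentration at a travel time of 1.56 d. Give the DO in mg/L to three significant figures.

DO ≈ 4.98 mg/L

k_1 L₀/(k_r−k_1) = 0.223×51.6/(2.16−0.223) = 11.51/1.937 = 5.941 mg/L.
e^(−k_1 t) = e^(−0.223×1.560) = 0.7062; e^(−k_r t) = e^(−2.16×1.560) = 0.03440.
D = 5.941 × (0.7062 − 0.03440) + 2.49 × 0.03440 = 3.991 + 0.08566 = 4.076 mg/L.
DO = C_s − D = 9.06 − 4.076 = 4.984 mg/L.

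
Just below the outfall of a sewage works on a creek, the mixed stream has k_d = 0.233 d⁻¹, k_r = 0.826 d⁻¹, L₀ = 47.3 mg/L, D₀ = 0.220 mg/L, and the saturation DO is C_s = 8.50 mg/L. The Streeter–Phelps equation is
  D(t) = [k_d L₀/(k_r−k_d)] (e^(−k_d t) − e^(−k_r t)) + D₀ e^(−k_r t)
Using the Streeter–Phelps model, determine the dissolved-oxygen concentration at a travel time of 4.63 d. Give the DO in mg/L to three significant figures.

DO ≈ 2.58 mg/L

k_d L₀/(k_r−k_d) = 0.233×47.3/(0.826−0.233) = 11.02/0.5930 = 18.58 mg/L.
e^(−k_d t) = e^(−0.233×4.630) = 0.3400; e^(−k_r t) = e^(−0.826×4.630) = 0.02183.
D = 18.58 × (0.3400 − 0.02183) + 0.220 × 0.02183 = 5.913 + 0.004803 = 5.918 mg/L.
DO = C_s − D = 8.50 − 5.918 = 2.582 mg/L.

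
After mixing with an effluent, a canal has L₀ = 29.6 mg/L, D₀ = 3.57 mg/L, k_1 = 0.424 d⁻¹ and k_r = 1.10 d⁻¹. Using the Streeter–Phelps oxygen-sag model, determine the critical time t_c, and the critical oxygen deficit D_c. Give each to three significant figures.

At the critical point dD/dt = 0, so k_1 L₀ e^(−k_1 t) = k_r D. Substituting D(t) from the Streeter–Phelps equation and solving for t gives
t_c = ln[(k_r/k_1)(1 − D₀(k_r−k_1)/(k_1 L₀))] / (k_r−k_1).
Here k_r−k_1 = 0.6760 d⁻¹ and 1 − D₀(k_r−k_1)/(k_1 L₀) = 1 − 3.57×0.6760/(0.424×29.6) = 0.8077, so
t_c = ln(2.594 × 0.8077) / 0.6760 = 0.7398 / 0.6760 = 1.094 d.
D_c = (k_1/k_r) L₀ e^(−k_1 t_c) = (0.424/1.10) × 29.6 × e^(−0.424×1.094) = 0.3855 × 29.6 × 0.6288 = 7.174 mg/L.

t_c ≈ 1.09 d; D_c ≈ 7.17 mg/L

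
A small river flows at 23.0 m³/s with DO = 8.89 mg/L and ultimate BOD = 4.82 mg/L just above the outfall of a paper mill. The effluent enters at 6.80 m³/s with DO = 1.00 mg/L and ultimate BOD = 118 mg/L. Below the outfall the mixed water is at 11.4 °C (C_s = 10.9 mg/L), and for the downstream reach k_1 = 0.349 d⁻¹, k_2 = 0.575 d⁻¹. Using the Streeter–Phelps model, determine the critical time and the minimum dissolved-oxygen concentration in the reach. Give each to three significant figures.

t_c ≈ 1.84 d; minimum DO ≈ 1.11 mg/L

Mixed DO = (23.0×8.89 + 6.80×1.00)/(23.0+6.80) = 211.3/29.80 = 7.090 mg/L.
Mixed L₀ = (23.0×4.82 + 6.80×118)/(29.80) = 913.3/29.80 = 30.65 mg/L.
Initial deficit D₀ = C_s − DO₀ = 10.9 − 7.090 = 3.810 mg/L.
t_c = (1/0.2260) ln[(0.575/0.349)(1 − 3.810×0.2260/(0.349×30.65))] = 4.425 × ln(1.515) = 1.838 d.
D_c = (0.349/0.575) × 30.65 × e^(−0.349×1.838) = 0.6070 × 30.65 × 0.5265 = 9.794 mg/L.
Minimum DO = 10.9 − 9.794 = 1.106 mg/L.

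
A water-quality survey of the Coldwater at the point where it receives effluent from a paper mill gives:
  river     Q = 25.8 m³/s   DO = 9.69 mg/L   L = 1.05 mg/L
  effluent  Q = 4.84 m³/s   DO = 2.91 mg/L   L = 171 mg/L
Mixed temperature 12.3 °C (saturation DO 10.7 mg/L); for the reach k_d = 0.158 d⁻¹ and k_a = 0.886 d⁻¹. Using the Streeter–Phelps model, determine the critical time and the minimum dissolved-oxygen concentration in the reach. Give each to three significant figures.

Mixed DO = (25.8×9.69 + 4.84×2.91)/(25.8+4.84) = 264.1/30.64 = 8.619 mg/L.
Mixed L₀ = (25.8×1.05 + 4.84×171)/(30.64) = 854.7/30.64 = 27.90 mg/L.
Initial deficit D₀ = C_s − DO₀ = 10.7 − 8.619 = 2.081 mg/L.
t_c = (1/0.7280) ln[(0.886/0.158)(1 − 2.081×0.7280/(0.158×27.90))] = 1.374 × ln(3.680) = 1.790 d.
D_c = (0.158/0.886) × 27.90 × e^(−0.158×1.790) = 0.1783 × 27.90 × 0.7537 = 3.749 mg/L.
Minimum DO = 10.7 − 3.749 = 6.951 mg/L.

t_c ≈ 1.79 d; minimum DO ≈ 6.95 mg/L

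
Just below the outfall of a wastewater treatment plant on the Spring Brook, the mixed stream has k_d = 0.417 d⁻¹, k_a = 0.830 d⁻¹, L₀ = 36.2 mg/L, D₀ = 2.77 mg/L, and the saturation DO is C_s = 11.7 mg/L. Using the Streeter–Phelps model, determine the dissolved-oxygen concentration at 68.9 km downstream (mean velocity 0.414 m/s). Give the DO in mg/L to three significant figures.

Travel time t = x/v = 68.9 km / (0.414 m/s) = 68900 m / 0.414 m/s = 166400 s = 1.926 d.
k_d L₀/(k_a−k_d) = 0.417×36.2/(0.830−0.417) = 15.10/0.4130 = 36.55 mg/L.
e^(−k_d t) = e^(−0.417×1.926) = 0.4479; e^(−k_a t) = e^(−0.830×1.926) = 0.2021.
D = 36.55 × (0.4479 − 0.2021) + 2.77 × 0.2021 = 8.982 + 0.5599 = 9.542 mg/L.
DO = C_s − D = 11.7 − 9.542 = 2.158 mg/L.

DO ≈ 2.16 mg/L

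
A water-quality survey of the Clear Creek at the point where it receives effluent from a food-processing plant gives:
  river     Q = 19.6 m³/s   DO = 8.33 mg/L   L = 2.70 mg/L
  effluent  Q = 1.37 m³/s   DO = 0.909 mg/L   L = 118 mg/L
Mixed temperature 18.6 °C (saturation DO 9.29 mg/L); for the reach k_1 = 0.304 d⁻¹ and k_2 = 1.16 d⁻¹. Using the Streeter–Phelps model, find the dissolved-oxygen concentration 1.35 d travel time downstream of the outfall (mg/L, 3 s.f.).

DO ≈ 7.34 mg/L

Mixed DO = (19.6×8.33 + 1.37×0.909)/(19.6+1.37) = 164.5/20.97 = 7.845 mg/L.
Mixed L₀ = (19.6×2.70 + 1.37×118)/(20.97) = 214.6/20.97 = 10.23 mg/L.
Initial deficit D₀ = C_s − DO₀ = 9.29 − 7.845 = 1.445 mg/L.
D(1.35) = [0.304×10.23/(1.16−0.304)](e^(−0.304×1.35) − e^(−1.16×1.35)) + 1.445 e^(−1.16×1.35)
= 3.634 × (0.6634 − 0.2089) + 1.445 × 0.2089 = 1.953 mg/L.
DO = 9.29 − 1.953 = 7.337 mg/L.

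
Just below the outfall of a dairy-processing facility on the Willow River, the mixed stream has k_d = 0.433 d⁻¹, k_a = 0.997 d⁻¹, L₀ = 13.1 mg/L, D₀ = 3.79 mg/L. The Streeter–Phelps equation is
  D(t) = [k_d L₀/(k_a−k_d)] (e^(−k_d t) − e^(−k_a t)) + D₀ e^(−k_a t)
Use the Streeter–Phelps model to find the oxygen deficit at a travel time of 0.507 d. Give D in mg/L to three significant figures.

k_d L₀/(k_a−k_d) = 0.433×13.1/(0.997−0.433) = 5.672/0.5640 = 10.06 mg/L.
e^(−k_d t) = e^(−0.433×0.5070) = 0.8029; e^(−k_a t) = e^(−0.997×0.5070) = 0.6032.
D = 10.06 × (0.8029 − 0.6032) + 3.79 × 0.6032 = 2.008 + 2.286 = 4.294 mg/L.

D ≈ 4.29 mg/L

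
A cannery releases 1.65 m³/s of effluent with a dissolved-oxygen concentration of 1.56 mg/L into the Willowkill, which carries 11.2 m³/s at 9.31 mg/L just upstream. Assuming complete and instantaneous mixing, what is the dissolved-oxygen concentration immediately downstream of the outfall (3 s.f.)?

Flow-weighted mixing: C = (Q_r C_r + Q_w C_w)/(Q_r + Q_w)
= (11.2×9.31 + 1.65×1.56)/(11.2 + 1.65) = 106.8/12.85 = 8.315 mg/L.

8.31 mg/L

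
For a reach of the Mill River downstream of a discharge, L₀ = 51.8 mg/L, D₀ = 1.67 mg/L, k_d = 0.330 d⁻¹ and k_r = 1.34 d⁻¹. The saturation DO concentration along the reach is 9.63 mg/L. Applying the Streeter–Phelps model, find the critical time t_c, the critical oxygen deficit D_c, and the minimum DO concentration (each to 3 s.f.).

At the critical point dD/dt = 0, so k_d L₀ e^(−k_d t) = k_r D. Substituting D(t) from the Streeter–Phelps equation and solving for t gives
t_c = ln[(k_r/k_d)(1 − D₀(k_r−k_d)/(k_d L₀))] / (k_r−k_d).
Here k_r−k_d = 1.010 d⁻¹ and 1 − D₀(k_r−k_d)/(k_d L₀) = 1 − 1.67×1.010/(0.330×51.8) = 0.9013, so
t_c = ln(4.061 × 0.9013) / 1.010 = 1.297 / 1.010 = 1.285 d.
L(t_c) = L₀ e^(−k_d t_c) = 51.8 × 0.6545 = 33.90 mg/L, and at the critical point k_r D_c = k_d L, so D_c = (0.330/1.34) × 33.90 = 8.349 mg/L.
Minimum DO = C_s − D_c = 9.63 − 8.349 = 1.281 mg/L.

t_c ≈ 1.28 d; D_c ≈ 8.35 mg/L; min DO ≈ 1.28 mg/L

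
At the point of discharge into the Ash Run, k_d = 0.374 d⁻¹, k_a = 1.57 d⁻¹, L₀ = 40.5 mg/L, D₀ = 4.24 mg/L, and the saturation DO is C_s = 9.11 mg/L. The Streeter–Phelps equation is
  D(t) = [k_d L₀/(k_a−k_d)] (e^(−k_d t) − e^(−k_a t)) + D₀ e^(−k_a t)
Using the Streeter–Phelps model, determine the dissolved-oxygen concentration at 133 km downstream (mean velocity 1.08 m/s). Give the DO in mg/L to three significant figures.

Travel time t = x/v = 133 km / (1.08 m/s) = 133000 m / 1.08 m/s = 123100 s = 1.425 d.
k_d L₀/(k_a−k_d) = 0.374×40.5/(1.57−0.374) = 15.15/1.196 = 12.66 mg/L.
e^(−k_d t) = e^(−0.374×1.425) = 0.5868; e^(−k_a t) = e^(−1.57×1.425) = 0.1067.
D = 12.66 × (0.5868 − 0.1067) + 4.24 × 0.1067 = 6.080 + 0.4524 = 6.533 mg/L.
DO = C_s − D = 9.11 − 6.533 = 2.577 mg/L.

DO ≈ 2.58 mg/L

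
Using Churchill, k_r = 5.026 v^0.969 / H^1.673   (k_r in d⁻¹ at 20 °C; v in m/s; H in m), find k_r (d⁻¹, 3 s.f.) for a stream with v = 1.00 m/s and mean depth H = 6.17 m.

k_r = 5.026 × 1.00^0.969 / 6.17^1.673 = 5.026 × 1.000 / 21.00 = 0.2394 d⁻¹.

k_r ≈ 0.239 d⁻¹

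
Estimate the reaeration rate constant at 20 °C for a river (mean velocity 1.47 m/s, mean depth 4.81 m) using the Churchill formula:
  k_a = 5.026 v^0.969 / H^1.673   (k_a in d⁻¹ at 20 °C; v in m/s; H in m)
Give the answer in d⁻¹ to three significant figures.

k_a = 5.026 × 1.47^0.969 / 4.81^1.673 = 5.026 × 1.453 / 13.84 = 0.5274 d⁻¹.

k_a ≈ 0.527 d⁻¹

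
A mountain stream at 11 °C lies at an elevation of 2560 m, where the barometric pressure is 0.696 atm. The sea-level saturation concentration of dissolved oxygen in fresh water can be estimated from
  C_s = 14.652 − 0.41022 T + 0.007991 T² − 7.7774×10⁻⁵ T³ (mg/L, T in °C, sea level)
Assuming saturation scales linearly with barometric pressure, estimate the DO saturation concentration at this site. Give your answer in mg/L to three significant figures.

C_s ≈ 7.66 mg/L

At sea level: C_s = 14.652 − 0.41022×11 + 0.007991×11² − 7.7774×10⁻⁵×11³ = 11.00 mg/L.
Pressure correction: C_s' = 11.00 × 0.696 = 7.658 mg/L.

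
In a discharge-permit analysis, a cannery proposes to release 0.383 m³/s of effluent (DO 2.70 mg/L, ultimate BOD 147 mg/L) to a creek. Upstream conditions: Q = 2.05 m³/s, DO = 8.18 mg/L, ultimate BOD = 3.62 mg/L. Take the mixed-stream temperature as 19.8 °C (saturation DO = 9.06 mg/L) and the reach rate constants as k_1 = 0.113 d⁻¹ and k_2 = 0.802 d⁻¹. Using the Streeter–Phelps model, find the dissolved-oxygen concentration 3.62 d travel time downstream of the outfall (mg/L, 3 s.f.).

DO ≈ 6.35 mg/L

Mixed DO = (2.05×8.18 + 0.383×2.70)/(2.05+0.383) = 17.80/2.433 = 7.317 mg/L.
Mixed L₀ = (2.05×3.62 + 0.383×147)/(2.433) = 63.72/2.433 = 26.19 mg/L.
Initial deficit D₀ = C_s − DO₀ = 9.06 − 7.317 = 1.743 mg/L.
D(3.62) = [0.113×26.19/(0.802−0.113)](e^(−0.113×3.62) − e^(−0.802×3.62)) + 1.743 e^(−0.802×3.62)
= 4.295 × (0.6643 − 0.05485) + 1.743 × 0.05485 = 2.713 mg/L.
DO = 9.06 − 2.713 = 6.347 mg/L.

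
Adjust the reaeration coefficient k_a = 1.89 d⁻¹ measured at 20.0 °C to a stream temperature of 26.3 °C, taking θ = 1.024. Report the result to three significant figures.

k_a ≈ 2.19 d⁻¹

k_a(T₂) = k_a(T₁) · θ^(T₂−T₁) = 1.89 × 1.024^(26.3−20.0)
= 1.89 × 1.024^6.30 = 1.89 × 1.161 = 2.195 d⁻¹.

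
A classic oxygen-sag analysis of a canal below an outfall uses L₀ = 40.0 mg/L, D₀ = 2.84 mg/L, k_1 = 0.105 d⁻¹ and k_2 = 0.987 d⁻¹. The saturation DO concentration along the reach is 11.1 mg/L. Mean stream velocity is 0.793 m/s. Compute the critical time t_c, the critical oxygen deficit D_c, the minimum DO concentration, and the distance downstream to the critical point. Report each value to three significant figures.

t_c ≈ 1.51 d; D_c ≈ 3.63 mg/L; min DO ≈ 7.47 mg/L; x_c ≈ 104 km

With k_2/k_1 = 9.400 and 1 − D₀(k_2−k_1)/(k_1 L₀) = 0.4036,
t_c = ln(9.400 × 0.4036) / (0.987 − 0.105) = ln(3.794) / 0.8820 = 1.333/0.8820 = 1.512 d.
D_c = (k_1/k_2) L₀ e^(−k_1 t_c) = (0.105/0.987) × 40.0 × e^(−0.105×1.512) = 0.1064 × 40.0 × 0.8532 = 3.631 mg/L.
Minimum DO = C_s − D_c = 11.1 − 3.631 = 7.469 mg/L.
x_c = v t_c = 0.793 m/s × 1.512 d × 86400 s/d = 103600 m ≈ 104 km.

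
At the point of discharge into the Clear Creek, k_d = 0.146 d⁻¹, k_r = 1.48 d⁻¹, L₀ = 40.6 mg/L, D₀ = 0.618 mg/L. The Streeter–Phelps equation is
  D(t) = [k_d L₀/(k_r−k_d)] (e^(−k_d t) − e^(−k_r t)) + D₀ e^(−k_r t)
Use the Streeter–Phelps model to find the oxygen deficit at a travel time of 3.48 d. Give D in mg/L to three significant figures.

k_d L₀/(k_r−k_d) = 0.146×40.6/(1.48−0.146) = 5.928/1.334 = 4.443 mg/L.
e^(−k_d t) = e^(−0.146×3.480) = 0.6016; e^(−k_r t) = e^(−1.48×3.480) = 0.005797.
D = 4.443 × (0.6016 − 0.005797) + 0.618 × 0.005797 = 2.648 + 0.003583 = 2.651 mg/L.

D ≈ 2.65 mg/L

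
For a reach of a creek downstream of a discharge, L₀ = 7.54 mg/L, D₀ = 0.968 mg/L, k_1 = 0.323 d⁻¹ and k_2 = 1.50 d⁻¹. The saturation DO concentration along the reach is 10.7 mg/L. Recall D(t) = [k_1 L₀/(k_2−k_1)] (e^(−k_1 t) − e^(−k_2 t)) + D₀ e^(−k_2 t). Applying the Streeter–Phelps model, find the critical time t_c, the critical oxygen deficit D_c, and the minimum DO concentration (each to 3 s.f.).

At the critical point dD/dt = 0, so k_1 L₀ e^(−k_1 t) = k_2 D. Substituting D(t) from the Streeter–Phelps equation and solving for t gives
t_c = ln[(k_2/k_1)(1 − D₀(k_2−k_1)/(k_1 L₀))] / (k_2−k_1).
Here k_2−k_1 = 1.177 d⁻¹ and 1 − D₀(k_2−k_1)/(k_1 L₀) = 1 − 0.968×1.177/(0.323×7.54) = 0.5322, so
t_c = ln(4.644 × 0.5322) / 1.177 = 0.9048 / 1.177 = 0.7687 d.
L(t_c) = L₀ e^(−k_1 t_c) = 7.54 × 0.7801 = 5.882 mg/L, and at the critical point k_2 D_c = k_1 L, so D_c = (0.323/1.50) × 5.882 = 1.267 mg/L.
Minimum DO = C_s − D_c = 10.7 − 1.267 = 9.433 mg/L.

t_c ≈ 0.769 d; D_c ≈ 1.27 mg/L; min DO ≈ 9.43 mg/L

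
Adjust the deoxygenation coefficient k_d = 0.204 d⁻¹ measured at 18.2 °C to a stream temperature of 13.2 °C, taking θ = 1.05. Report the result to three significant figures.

k_d(T₂) = k_d(T₁) · θ^(T₂−T₁) = 0.204 × 1.05^(13.2−18.2)
= 0.204 × 1.05^-5.00 = 0.204 × 0.7835 = 0.1598 d⁻¹.

k_d ≈ 0.160 d⁻¹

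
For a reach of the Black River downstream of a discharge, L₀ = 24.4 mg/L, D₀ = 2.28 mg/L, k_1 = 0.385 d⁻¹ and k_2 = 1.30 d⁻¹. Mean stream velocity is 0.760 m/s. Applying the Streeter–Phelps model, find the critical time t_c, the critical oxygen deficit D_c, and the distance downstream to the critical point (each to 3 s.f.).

At the critical point dD/dt = 0, so k_1 L₀ e^(−k_1 t) = k_2 D. Substituting D(t) from the Streeter–Phelps equation and solving for t gives
t_c = ln[(k_2/k_1)(1 − D₀(k_2−k_1)/(k_1 L₀))] / (k_2−k_1).
Here k_2−k_1 = 0.9150 d⁻¹ and 1 − D₀(k_2−k_1)/(k_1 L₀) = 1 − 2.28×0.9150/(0.385×24.4) = 0.7779, so
t_c = ln(3.377 × 0.7779) / 0.9150 = 0.9657 / 0.9150 = 1.055 d.
D_c = (k_1/k_2) L₀ e^(−k_1 t_c) = (0.385/1.30) × 24.4 × e^(−0.385×1.055) = 0.2962 × 24.4 × 0.6661 = 4.813 mg/L.
x_c = v t_c = 0.760 m/s × 1.055 d × 86400 s/d = 69310 m ≈ 69.3 km.

t_c ≈ 1.06 d; D_c ≈ 4.81 mg/L; x_c ≈ 69.3 km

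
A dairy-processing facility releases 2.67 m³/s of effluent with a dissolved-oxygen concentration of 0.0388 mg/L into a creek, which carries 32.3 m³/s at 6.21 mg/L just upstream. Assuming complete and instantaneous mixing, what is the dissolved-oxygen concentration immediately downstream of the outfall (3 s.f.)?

Flow-weighted mixing: C = (Q_r C_r + Q_w C_w)/(Q_r + Q_w)
= (32.3×6.21 + 2.67×0.0388)/(32.3 + 2.67) = 200.7/34.97 = 5.739 mg/L.

5.74 mg/L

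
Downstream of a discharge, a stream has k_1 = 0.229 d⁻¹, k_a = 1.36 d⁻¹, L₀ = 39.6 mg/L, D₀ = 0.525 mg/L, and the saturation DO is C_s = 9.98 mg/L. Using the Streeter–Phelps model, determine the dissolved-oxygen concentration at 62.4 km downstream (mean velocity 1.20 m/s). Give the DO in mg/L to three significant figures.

DO ≈ 6.30 mg/L

Travel time t = x/v = 62.4 km / (1.20 m/s) = 62400 m / 1.20 m/s = 52000 s = 0.6019 d.
k_1 L₀/(k_a−k_1) = 0.229×39.6/(1.36−0.229) = 9.068/1.131 = 8.018 mg/L.
e^(−k_1 t) = e^(−0.229×0.6019) = 0.8713; e^(−k_a t) = e^(−1.36×0.6019) = 0.4411.
D = 8.018 × (0.8713 − 0.4411) + 0.525 × 0.4411 = 3.449 + 0.2316 = 3.681 mg/L.
DO = C_s − D = 9.98 − 3.681 = 6.299 mg/L.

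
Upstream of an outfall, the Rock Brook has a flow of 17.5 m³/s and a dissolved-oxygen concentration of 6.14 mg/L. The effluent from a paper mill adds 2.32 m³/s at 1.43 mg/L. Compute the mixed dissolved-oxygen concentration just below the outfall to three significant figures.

Flow-weighted mixing: C = (Q_r C_r + Q_w C_w)/(Q_r + Q_w)
= (17.5×6.14 + 2.32×1.43)/(17.5 + 2.32) = 110.8/19.82 = 5.589 mg/L.

5.59 mg/L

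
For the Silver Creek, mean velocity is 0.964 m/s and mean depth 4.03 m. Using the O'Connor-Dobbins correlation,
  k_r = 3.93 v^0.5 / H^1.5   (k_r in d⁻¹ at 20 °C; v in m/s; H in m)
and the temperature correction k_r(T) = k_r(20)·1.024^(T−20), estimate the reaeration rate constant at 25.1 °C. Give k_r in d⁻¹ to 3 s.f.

k_r ≈ 0.538 d⁻¹

k_r(20) = 3.93 × 0.964^0.5 / 4.03^1.5 = 3.93 × 0.9818 / 8.090 = 0.4770 d⁻¹.
k_r(25.1) = 0.4770 × 1.024^(25.1−20) = 0.4770 × 1.129 = 0.5383 d⁻¹.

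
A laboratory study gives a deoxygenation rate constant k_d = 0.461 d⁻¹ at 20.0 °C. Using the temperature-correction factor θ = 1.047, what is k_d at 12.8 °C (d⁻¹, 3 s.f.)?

k_d ≈ 0.331 d⁻¹

k_d(T₂) = k_d(T₁) · θ^(T₂−T₁) = 0.461 × 1.047^(12.8−20.0)
= 0.461 × 1.047^-7.20 = 0.461 × 0.7184 = 0.3312 d⁻¹.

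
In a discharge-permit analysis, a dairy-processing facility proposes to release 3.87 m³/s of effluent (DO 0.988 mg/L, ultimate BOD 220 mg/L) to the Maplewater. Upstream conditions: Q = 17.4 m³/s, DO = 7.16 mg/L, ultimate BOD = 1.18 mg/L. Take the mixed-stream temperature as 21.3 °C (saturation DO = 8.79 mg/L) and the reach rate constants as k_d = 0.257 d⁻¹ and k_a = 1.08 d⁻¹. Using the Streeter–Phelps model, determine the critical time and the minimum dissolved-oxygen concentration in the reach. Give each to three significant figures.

Mixed DO = (17.4×7.16 + 3.87×0.988)/(17.4+3.87) = 128.4/21.27 = 6.037 mg/L.
Mixed L₀ = (17.4×1.18 + 3.87×220)/(21.27) = 871.9/21.27 = 40.99 mg/L.
Initial deficit D₀ = C_s − DO₀ = 8.79 − 6.037 = 2.753 mg/L.
t_c = (1/0.8230) ln[(1.08/0.257)(1 − 2.753×0.8230/(0.257×40.99))] = 1.215 × ln(3.299) = 1.450 d.
D_c = (0.257/1.08) × 40.99 × e^(−0.257×1.450) = 0.2380 × 40.99 × 0.6889 = 6.720 mg/L.
Minimum DO = 8.79 − 6.720 = 2.070 mg/L.

t_c ≈ 1.45 d; minimum DO ≈ 2.07 mg/L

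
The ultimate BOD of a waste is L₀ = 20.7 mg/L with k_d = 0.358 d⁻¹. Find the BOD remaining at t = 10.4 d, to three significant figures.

L_t = L₀ e^(−k_d t) = 20.7 × e^(−0.358×10.4) = 20.7 × 0.02416 = 0.5000 mg/L.

L ≈ 0.500 mg/L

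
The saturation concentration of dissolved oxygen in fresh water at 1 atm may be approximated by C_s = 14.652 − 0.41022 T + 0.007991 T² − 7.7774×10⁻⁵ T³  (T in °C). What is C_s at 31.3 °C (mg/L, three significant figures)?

C_s = 14.652 − 0.41022×31.3 + 0.007991×31.3² − 7.7774×10⁻⁵×31.3³ = 7.256 mg/L.

C_s ≈ 7.26 mg/L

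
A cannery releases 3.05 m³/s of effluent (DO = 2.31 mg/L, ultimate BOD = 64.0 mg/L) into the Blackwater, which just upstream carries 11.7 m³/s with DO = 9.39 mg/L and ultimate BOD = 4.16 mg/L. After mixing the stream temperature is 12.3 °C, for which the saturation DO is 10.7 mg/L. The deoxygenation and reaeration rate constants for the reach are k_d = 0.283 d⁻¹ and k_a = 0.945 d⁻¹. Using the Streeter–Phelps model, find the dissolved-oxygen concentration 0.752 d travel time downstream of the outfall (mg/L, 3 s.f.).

Mixed DO = (11.7×9.39 + 3.05×2.31)/(11.7+3.05) = 116.9/14.75 = 7.926 mg/L.
Mixed L₀ = (11.7×4.16 + 3.05×64.0)/(14.75) = 243.9/14.75 = 16.53 mg/L.
Initial deficit D₀ = C_s − DO₀ = 10.7 − 7.926 = 2.774 mg/L.
D(0.752) = [0.283×16.53/(0.945−0.283)](e^(−0.283×0.752) − e^(−0.945×0.752)) + 2.774 e^(−0.945×0.752)
= 7.068 × (0.8083 − 0.4913) + 2.774 × 0.4913 = 3.603 mg/L.
DO = 10.7 − 3.603 = 7.097 mg/L.

DO ≈ 7.10 mg/L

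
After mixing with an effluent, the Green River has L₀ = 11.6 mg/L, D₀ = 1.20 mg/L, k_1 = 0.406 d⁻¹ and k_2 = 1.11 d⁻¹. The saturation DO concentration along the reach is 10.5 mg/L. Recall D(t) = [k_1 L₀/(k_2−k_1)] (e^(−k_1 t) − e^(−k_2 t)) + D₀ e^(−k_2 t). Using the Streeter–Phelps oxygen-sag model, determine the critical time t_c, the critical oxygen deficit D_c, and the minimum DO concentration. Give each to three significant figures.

With k_2/k_1 = 2.734 and 1 − D₀(k_2−k_1)/(k_1 L₀) = 0.8206,
t_c = ln(2.734 × 0.8206) / (1.11 − 0.406) = ln(2.244) / 0.7040 = 0.8081/0.7040 = 1.148 d.
D_c = (k_1/k_2) L₀ e^(−k_1 t_c) = (0.406/1.11) × 11.6 × e^(−0.406×1.148) = 0.3658 × 11.6 × 0.6275 = 2.662 mg/L.
Minimum DO = C_s − D_c = 10.5 − 2.662 = 7.838 mg/L.

t_c ≈ 1.15 d; D_c ≈ 2.66 mg/L; min DO ≈ 7.84 mg/L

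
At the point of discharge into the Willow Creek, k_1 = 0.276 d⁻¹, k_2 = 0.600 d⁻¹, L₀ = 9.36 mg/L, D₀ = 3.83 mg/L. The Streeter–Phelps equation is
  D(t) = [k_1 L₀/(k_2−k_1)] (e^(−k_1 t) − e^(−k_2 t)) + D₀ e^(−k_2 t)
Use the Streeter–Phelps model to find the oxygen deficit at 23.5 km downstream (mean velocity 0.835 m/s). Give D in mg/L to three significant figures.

D ≈ 3.88 mg/L

Travel time t = x/v = 23.5 km / (0.835 m/s) = 23500 m / 0.835 m/s = 28140 s = 0.3257 d.
k_1 L₀/(k_2−k_1) = 0.276×9.36/(0.600−0.276) = 2.583/0.3240 = 7.973 mg/L.
e^(−k_1 t) = e^(−0.276×0.3257) = 0.9140; e^(−k_2 t) = e^(−0.600×0.3257) = 0.8225.
D = 7.973 × (0.9140 − 0.8225) + 3.83 × 0.8225 = 0.7299 + 3.150 = 3.880 mg/L.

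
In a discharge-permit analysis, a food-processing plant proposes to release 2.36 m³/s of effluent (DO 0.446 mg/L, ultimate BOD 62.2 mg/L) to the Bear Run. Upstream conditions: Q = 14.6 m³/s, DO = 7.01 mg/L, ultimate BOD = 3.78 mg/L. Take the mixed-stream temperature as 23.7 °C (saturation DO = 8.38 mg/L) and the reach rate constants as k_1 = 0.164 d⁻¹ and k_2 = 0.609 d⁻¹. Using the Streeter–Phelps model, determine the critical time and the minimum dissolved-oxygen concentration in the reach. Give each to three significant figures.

t_c ≈ 1.30 d; minimum DO ≈ 5.79 mg/L

Mixed DO = (14.6×7.01 + 2.36×0.446)/(14.6+2.36) = 103.4/16.96 = 6.097 mg/L.
Mixed L₀ = (14.6×3.78 + 2.36×62.2)/(16.96) = 202.0/16.96 = 11.91 mg/L.
Initial deficit D₀ = C_s − DO₀ = 8.38 − 6.097 = 2.283 mg/L.
t_c = (1/0.4450) ln[(0.609/0.164)(1 − 2.283×0.4450/(0.164×11.91))] = 2.247 × ln(1.782) = 1.298 d.
D_c = (0.164/0.609) × 11.91 × e^(−0.164×1.298) = 0.2693 × 11.91 × 0.8083 = 2.592 mg/L.
Minimum DO = 8.38 − 2.592 = 5.788 mg/L.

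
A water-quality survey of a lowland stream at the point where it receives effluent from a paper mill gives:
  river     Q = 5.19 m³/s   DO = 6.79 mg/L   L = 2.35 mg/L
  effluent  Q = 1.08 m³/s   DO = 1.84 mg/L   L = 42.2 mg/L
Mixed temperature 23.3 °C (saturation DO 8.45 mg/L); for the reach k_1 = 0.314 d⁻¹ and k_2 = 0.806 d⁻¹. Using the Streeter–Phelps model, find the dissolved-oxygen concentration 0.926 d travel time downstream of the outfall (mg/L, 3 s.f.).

Mixed DO = (5.19×6.79 + 1.08×1.84)/(5.19+1.08) = 37.23/6.270 = 5.937 mg/L.
Mixed L₀ = (5.19×2.35 + 1.08×42.2)/(6.270) = 57.77/6.270 = 9.214 mg/L.
Initial deficit D₀ = C_s − DO₀ = 8.45 − 5.937 = 2.513 mg/L.
D(0.926) = [0.314×9.214/(0.806−0.314)](e^(−0.314×0.926) − e^(−0.806×0.926)) + 2.513 e^(−0.806×0.926)
= 5.881 × (0.7477 − 0.4741) + 2.513 × 0.4741 = 2.800 mg/L.
DO = 8.45 − 2.800 = 5.650 mg/L.

DO ≈ 5.65 mg/L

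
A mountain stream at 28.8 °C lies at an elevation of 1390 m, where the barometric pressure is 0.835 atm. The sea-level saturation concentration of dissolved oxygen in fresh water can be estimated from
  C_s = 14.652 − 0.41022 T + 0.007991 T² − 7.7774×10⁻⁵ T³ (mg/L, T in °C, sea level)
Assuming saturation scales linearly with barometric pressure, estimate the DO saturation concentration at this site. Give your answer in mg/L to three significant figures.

C_s ≈ 6.35 mg/L

At sea level: C_s = 14.652 − 0.41022×28.8 + 0.007991×28.8² − 7.7774×10⁻⁵×28.8³ = 7.608 mg/L.
Pressure correction: C_s' = 7.608 × 0.835 = 6.353 mg/L.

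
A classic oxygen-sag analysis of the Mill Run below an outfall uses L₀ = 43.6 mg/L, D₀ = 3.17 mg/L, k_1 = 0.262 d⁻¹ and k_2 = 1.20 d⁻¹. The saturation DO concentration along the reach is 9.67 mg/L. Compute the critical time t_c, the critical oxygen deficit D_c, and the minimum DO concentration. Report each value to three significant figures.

t_c ≈ 1.30 d; D_c ≈ 6.77 mg/L; min DO ≈ 2.90 mg/L

With k_2/k_1 = 4.580 and 1 − D₀(k_2−k_1)/(k_1 L₀) = 0.7397,
t_c = ln(4.580 × 0.7397) / (1.20 − 0.262) = ln(3.388) / 0.9380 = 1.220/0.9380 = 1.301 d.
L(t_c) = L₀ e^(−k_1 t_c) = 43.6 × 0.7112 = 31.01 mg/L, and at the critical point k_2 D_c = k_1 L, so D_c = (0.262/1.20) × 31.01 = 6.770 mg/L.
Minimum DO = C_s − D_c = 9.67 − 6.770 = 2.900 mg/L.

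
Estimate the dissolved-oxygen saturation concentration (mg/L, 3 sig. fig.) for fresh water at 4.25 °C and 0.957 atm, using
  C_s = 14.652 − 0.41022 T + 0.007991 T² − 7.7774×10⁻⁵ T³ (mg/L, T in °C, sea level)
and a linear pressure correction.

C_s ≈ 12.5 mg/L

At sea level: C_s = 14.652 − 0.41022×4.25 + 0.007991×4.25² − 7.7774×10⁻⁵×4.25³ = 13.05 mg/L.
Pressure correction: C_s' = 13.05 × 0.957 = 12.49 mg/L.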